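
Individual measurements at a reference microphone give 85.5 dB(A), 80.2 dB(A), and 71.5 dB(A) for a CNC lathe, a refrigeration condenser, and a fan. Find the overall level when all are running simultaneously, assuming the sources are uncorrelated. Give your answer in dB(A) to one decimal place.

For uncorrelated sources the intensities add, so convert each level to linear form, sum, and take 10·log₁₀ of the total.
Σ 10^(L/10) = 10^(85.5/10) + 10^(80.2/10) + 10^(71.5/10) = 4.737e+08.
L_total = 10·log₁₀(4.737e+08) = 86.75 dB(A).

86.8 dB(A)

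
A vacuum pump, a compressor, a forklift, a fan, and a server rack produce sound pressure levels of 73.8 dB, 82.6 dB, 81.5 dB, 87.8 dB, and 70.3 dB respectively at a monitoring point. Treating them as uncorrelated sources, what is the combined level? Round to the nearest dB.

90 dB

For uncorrelated sources the intensities add, so convert each level to linear form, sum, and take 10·log₁₀ of the total.
Σ 10^(L/10) = 10^(73.8/10) + 10^(82.6/10) + 10^(81.5/10) + 10^(87.8/10) + 10^(70.3/10) = 9.605e+08.
L_total = 10·log₁₀(9.605e+08) = 89.82 dB.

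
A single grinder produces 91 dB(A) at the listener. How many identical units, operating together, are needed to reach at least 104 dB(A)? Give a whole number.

Need L₁ + 10·log₁₀ N ≥ 104, i.e. log₁₀ N ≥ 1.30.
N ≥ 10^(13.0/10) = 19.953, so N = 20.

20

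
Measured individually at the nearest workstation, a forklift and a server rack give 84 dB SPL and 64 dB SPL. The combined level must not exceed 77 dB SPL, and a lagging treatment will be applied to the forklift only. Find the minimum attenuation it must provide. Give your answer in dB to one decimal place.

7.2 dB

Fixed contribution from the other source: Σ 10^(L/10) = 10^(64/10) = 2.512e+06 (64.00 dB SPL).
The limit corresponds to 10^(77/10) = 5.012e+07; subtracting the fixed part leaves 4.761e+07 for the forklift, i.e. 76.78 dB SPL.
Required insertion loss = 84 − 76.78 = 7.22 dB.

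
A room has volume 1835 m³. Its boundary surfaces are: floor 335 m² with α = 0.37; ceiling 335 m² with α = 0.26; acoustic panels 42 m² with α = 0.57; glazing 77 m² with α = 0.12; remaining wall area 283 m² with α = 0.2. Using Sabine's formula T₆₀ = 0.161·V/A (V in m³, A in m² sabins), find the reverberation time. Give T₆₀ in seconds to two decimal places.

0.98 s

Summing Sᵢαᵢ: 335·0.37 + 335·0.26 + 42·0.57 + 77·0.12 + 283·0.2 = 300.83 m².
T₆₀ = 0.161 × 1835 / 300.83 = 0.982 s.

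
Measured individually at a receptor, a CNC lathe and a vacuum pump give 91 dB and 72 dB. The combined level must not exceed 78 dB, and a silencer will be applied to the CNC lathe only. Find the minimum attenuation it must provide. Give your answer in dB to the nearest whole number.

14 dB

Everything except the CNC lathe sums to 10^(72/10) = 1.585e+07 in linear terms, 72.00 dB.
The limit corresponds to 10^(78/10) = 6.310e+07; subtracting the fixed part leaves 4.725e+07 for the CNC lathe, i.e. 76.74 dB.
Required insertion loss = 91 − 76.74 = 14.26 dB.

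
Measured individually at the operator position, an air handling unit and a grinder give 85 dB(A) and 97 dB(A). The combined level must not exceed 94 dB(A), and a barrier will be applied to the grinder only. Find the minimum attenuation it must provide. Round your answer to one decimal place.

Fixed contribution from the other source: Σ 10^(L/10) = 10^(85/10) = 3.162e+08 (85.00 dB(A)).
To meet 94 dB(A) overall, the treated grinder may contribute at most 10^(94/10) − 3.162e+08 = 2.196e+09, i.e. 93.42 dB(A).
Required insertion loss = 97 − 93.42 = 3.58 dB.

3.6 dB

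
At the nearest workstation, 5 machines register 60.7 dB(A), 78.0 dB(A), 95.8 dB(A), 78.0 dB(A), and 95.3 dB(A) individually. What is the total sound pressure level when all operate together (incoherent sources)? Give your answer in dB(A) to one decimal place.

Incoherent sources combine by intensity addition: L_total = 10·log₁₀(Σ 10^(L_i/10)).
Σ 10^(L/10) = 10^(60.7/10) + 10^(78.0/10) + 10^(95.8/10) + 10^(78.0/10) + 10^(95.3/10) = 7.318e+09.
L_total = 10·log₁₀(7.318e+09) = 98.64 dB(A).

98.6 dB(A)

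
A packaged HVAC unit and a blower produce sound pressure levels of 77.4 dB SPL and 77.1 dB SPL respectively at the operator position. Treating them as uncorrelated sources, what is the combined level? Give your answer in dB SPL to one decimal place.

For uncorrelated sources the intensities add, so convert each level to linear form, sum, and take 10·log₁₀ of the total.
Σ 10^(L/10) = 10^(77.4/10) + 10^(77.1/10) = 1.062e+08.
L_total = 10·log₁₀(1.062e+08) = 80.26 dB SPL.

80.3 dB SPL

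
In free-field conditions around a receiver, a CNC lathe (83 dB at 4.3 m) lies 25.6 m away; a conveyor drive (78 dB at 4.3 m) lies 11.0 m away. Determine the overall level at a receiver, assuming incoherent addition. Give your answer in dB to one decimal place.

Propagate each source to the receiver with L = L_ref − 20·log₁₀(r/r_ref), then add intensities.
CNC lathe: 83 − 20·log₁₀(25.6/4.3) = 83 − 15.50 = 67.50 dB.
conveyor drive: 78 − 20·log₁₀(11.0/4.3) = 78 − 8.16 = 69.84 dB.
Σ 10^(L/10) = 1.527e+07 → L_total = 10·log₁₀(1.527e+07) = 71.84 dB.

71.8 dB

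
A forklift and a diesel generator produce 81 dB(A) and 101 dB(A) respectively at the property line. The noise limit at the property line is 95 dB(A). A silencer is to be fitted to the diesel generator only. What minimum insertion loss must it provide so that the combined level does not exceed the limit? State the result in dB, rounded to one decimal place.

Everything except the diesel generator sums to 10^(81/10) = 1.259e+08 in linear terms, 81.00 dB(A).
To meet 95 dB(A) overall, the treated diesel generator may contribute at most 10^(95/10) − 1.259e+08 = 3.036e+09, i.e. 94.82 dB(A).
Required insertion loss = 101 − 94.82 = 6.18 dB.

6.2 dB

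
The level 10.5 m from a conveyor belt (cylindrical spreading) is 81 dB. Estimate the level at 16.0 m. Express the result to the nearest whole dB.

Line-source attenuation: ΔL = 10·log₁₀(r₂/r₁) = 10·log₁₀(16.0/10.5) = 1.829 dB.
L₂ = 81 − 10·log₁₀(16.0/10.5) = 81 − 1.829 = 79.17 dB.

79 dB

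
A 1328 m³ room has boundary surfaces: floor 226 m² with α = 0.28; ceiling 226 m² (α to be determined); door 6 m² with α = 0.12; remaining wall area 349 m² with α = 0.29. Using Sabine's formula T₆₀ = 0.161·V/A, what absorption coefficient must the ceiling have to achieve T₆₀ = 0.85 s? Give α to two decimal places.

Required total absorption A = 0.161·1328/0.85 = 251.54 m².
Absorption from the other surfaces = 226·0.28 + 6·0.12 + 349·0.29 = 165.21 m², so the ceiling must supply 86.33 m² over 226 m².
α = 86.33/226 = 0.382.

0.38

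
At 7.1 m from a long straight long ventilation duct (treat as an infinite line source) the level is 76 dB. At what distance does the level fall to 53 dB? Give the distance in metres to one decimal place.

For a line source L₁ − L₂ = 10·log₁₀(r₂/r₁), so r₂ = r₁·10^((L₁−L₂)/10).
r₂ = 7.1·10^((76−53)/10) = 7.1·10^(23.0/10) = 1416.64 m.

1416.6 m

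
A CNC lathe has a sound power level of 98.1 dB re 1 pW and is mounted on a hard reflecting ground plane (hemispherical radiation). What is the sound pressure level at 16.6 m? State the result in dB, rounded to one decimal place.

L_p = L_w − 10·log₁₀(2π·r²) with r = 16.6 m.
2π·r² = 1731 m², 10·log₁₀ of that is 32.384 dB.
L_p = 98.1 − 32.384 = 65.72 dB.

65.7 dB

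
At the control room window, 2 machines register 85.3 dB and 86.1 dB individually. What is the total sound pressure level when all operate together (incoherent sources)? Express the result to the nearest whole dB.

Incoherent sources combine by intensity addition: L_total = 10·log₁₀(Σ 10^(L_i/10)).
Σ 10^(L/10) = 10^(85.3/10) + 10^(86.1/10) = 7.462e+08.
L_total = 10·log₁₀(7.462e+08) = 88.73 dB.

89 dB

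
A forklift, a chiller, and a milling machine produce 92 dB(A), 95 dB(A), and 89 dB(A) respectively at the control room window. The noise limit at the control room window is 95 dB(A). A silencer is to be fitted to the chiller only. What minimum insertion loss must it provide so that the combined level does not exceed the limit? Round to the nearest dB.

The untreated sources together contribute 10^(92/10) + 10^(89/10) = 2.379e+09, i.e. 93.76 dB(A).
To meet 95 dB(A) overall, the treated chiller may contribute at most 10^(95/10) − 2.379e+09 = 7.831e+08, i.e. 88.94 dB(A).
So the chiller must be reduced from 95 to 88.94 dB(A): IL = 6.06 dB.

6 dB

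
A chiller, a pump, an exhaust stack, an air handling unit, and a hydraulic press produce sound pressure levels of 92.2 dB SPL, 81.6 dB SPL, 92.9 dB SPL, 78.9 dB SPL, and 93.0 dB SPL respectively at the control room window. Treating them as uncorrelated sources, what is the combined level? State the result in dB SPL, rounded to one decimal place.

97.7 dB SPL

For uncorrelated sources the intensities add, so convert each level to linear form, sum, and take 10·log₁₀ of the total.
Σ 10^(L/10) = 10^(92.2/10) + 10^(81.6/10) + 10^(92.9/10) + 10^(78.9/10) + 10^(93.0/10) = 5.827e+09.
L_total = 10·log₁₀(5.827e+09) = 97.65 dB SPL.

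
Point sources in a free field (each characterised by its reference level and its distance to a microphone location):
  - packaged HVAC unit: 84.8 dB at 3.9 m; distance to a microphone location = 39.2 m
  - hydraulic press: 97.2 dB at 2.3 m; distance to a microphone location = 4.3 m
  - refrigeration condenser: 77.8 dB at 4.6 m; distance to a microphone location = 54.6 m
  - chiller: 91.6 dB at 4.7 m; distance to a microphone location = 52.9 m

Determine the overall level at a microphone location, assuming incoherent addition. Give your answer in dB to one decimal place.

91.8 dB

Propagate each source to the receiver with L = L_ref − 20·log₁₀(r/r_ref), then add intensities.
packaged HVAC unit: 84.8 − 20·log₁₀(39.2/3.9) = 84.8 − 20.04 = 64.76 dB.
hydraulic press: 97.2 − 20·log₁₀(4.3/2.3) = 97.2 − 5.43 = 91.77 dB.
refrigeration condenser: 77.8 − 20·log₁₀(54.6/4.6) = 77.8 − 21.49 = 56.31 dB.
chiller: 91.6 − 20·log₁₀(52.9/4.7) = 91.6 − 21.03 = 70.57 dB.
Σ 10^(L/10) = 1.516e+09 → L_total = 10·log₁₀(1.516e+09) = 91.81 dB.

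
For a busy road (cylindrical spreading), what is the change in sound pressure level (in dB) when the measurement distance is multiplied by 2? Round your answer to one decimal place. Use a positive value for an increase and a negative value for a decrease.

-3.0 dB

A line source loses 3 dB per doubling of distance; generally ΔL = −10·log₁₀(r₂/r₁).
ΔL = −10·log₁₀(2) = -3.01 dB.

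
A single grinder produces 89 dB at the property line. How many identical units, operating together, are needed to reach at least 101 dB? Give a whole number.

N identical sources give L₁ + 10·log₁₀ N, so require 10·log₁₀ N ≥ 101 − 89 = 12.0 dB.
N ≥ 10^(12.0/10) = 15.849, so N = 16.

16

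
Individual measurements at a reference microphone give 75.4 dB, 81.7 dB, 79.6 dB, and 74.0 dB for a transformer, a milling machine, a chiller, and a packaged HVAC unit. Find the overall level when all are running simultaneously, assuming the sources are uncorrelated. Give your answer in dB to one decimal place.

84.8 dB

Incoherent sources combine by intensity addition: L_total = 10·log₁₀(Σ 10^(L_i/10)).
Σ 10^(L/10) = 10^(75.4/10) + 10^(81.7/10) + 10^(79.6/10) + 10^(74.0/10) = 2.989e+08.
L_total = 10·log₁₀(2.989e+08) = 84.76 dB.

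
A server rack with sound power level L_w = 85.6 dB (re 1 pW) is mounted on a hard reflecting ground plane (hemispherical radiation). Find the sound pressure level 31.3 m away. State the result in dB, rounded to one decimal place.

The power spreads over a hemisphere of area 2π·r², so L_p = L_w − 10·log₁₀(2π·r²).
2π·r² = 6156 m², 10·log₁₀ of that is 37.893 dB.
L_p = 85.6 − 37.893 = 47.71 dB.

47.7 dB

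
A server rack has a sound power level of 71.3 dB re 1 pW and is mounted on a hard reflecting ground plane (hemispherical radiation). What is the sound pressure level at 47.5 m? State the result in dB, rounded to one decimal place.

29.8 dB

Free-field hemispherical radiation: L_p = L_w − 10·log₁₀(2π·r²), r = 47.5 m.
2π·r² = 1.418e+04 m², 10·log₁₀ of that is 41.516 dB.
L_p = 71.3 − 41.516 = 29.78 dB.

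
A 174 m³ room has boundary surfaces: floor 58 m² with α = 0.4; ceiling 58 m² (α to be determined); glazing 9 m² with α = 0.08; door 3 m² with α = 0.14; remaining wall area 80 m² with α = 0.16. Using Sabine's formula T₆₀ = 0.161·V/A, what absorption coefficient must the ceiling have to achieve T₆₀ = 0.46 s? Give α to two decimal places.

From T₆₀ = 0.161·V/A, the target T₆₀ = 0.46 s needs A = 0.161·174/0.46 = 60.90 m².
Absorption from the other surfaces = 58·0.4 + 9·0.08 + 3·0.14 + 80·0.16 = 37.14 m², so the ceiling must supply 23.76 m² over 58 m².
α = 23.76/58 = 0.410.

0.41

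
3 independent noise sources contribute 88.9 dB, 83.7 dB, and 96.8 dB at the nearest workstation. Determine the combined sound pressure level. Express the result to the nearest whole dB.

98 dB

For uncorrelated sources the intensities add, so convert each level to linear form, sum, and take 10·log₁₀ of the total.
Σ 10^(L/10) = 10^(88.9/10) + 10^(83.7/10) + 10^(96.8/10) = 5.797e+09.
L_total = 10·log₁₀(5.797e+09) = 97.63 dB.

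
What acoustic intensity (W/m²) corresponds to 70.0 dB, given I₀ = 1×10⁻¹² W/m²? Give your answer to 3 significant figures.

L = 10·log₁₀(I/I₀) ⇒ I = I₀·10^(L/10) = 10⁻¹² × 10^7.00.

1.00e-05 W/m²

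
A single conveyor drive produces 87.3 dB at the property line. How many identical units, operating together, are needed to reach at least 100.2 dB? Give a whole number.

N identical sources give L₁ + 10·log₁₀ N, so require 10·log₁₀ N ≥ 100.2 − 87.3 = 12.9 dB.
N ≥ 10^(12.9/10) = 19.498, so N = 20.

20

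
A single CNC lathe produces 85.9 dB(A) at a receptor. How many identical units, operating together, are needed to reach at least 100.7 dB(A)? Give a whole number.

The shortfall is 100.7 − 85.9 = 14.8 dB, and N units add 10·log₁₀ N, so need 10·log₁₀ N ≥ 14.8.
N ≥ 10^(14.8/10) = 30.200, so N = 31.

31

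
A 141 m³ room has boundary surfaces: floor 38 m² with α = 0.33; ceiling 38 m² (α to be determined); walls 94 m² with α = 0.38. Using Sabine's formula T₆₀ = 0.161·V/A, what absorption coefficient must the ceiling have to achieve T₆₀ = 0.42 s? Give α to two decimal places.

0.15

From T₆₀ = 0.161·V/A, the target T₆₀ = 0.42 s needs A = 0.161·141/0.42 = 54.05 m².
Absorption from the other surfaces = 38·0.33 + 94·0.38 = 48.26 m², so the ceiling must supply 5.79 m² over 38 m².
α = 5.79/38 = 0.152.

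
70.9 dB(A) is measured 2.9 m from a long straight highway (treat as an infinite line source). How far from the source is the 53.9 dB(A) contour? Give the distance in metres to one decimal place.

For a line source L₁ − L₂ = 10·log₁₀(r₂/r₁), so r₂ = r₁·10^((L₁−L₂)/10).
r₂ = 2.9·10^((70.9−53.9)/10) = 2.9·10^(17.0/10) = 145.34 m.

145.3 m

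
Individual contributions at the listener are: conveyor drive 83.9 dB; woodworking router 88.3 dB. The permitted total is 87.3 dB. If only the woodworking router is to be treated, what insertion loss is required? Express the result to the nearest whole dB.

Everything except the woodworking router sums to 10^(83.9/10) = 2.455e+08 in linear terms, 83.90 dB.
The limit corresponds to 10^(87.3/10) = 5.370e+08; subtracting the fixed part leaves 2.916e+08 for the woodworking router, i.e. 84.65 dB.
Required insertion loss = 88.3 − 84.65 = 3.65 dB.

4 dB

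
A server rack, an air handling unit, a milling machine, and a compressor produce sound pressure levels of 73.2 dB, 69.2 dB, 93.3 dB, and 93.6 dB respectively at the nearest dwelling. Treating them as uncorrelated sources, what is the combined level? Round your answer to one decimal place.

96.5 dB

For uncorrelated sources the intensities add, so convert each level to linear form, sum, and take 10·log₁₀ of the total.
Σ 10^(L/10) = 10^(73.2/10) + 10^(69.2/10) + 10^(93.3/10) + 10^(93.6/10) = 4.458e+09.
L_total = 10·log₁₀(4.458e+09) = 96.49 dB.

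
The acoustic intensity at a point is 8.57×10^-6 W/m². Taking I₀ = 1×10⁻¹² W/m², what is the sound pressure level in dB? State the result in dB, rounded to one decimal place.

I/I₀ = 8.57×10^-6/10⁻¹² = 8.57×10^6, and L = 10·log₁₀(I/I₀).
L = 10·(0.9330 + 6) = 69.33 dB.

69.3 dB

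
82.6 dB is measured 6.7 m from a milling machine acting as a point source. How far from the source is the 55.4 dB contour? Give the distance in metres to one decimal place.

For a point source L₁ − L₂ = 20·log₁₀(r₂/r₁), so r₂ = r₁·10^((L₁−L₂)/20).
r₂ = 6.7·10^((82.6−55.4)/20) = 6.7·10^(27.2/20) = 153.49 m.

153.5 m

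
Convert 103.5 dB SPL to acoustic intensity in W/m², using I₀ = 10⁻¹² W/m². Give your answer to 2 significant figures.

0.022 W/m²

L = 10·log₁₀(I/I₀) ⇒ I = I₀·10^(L/10) = 10⁻¹² × 10^10.35.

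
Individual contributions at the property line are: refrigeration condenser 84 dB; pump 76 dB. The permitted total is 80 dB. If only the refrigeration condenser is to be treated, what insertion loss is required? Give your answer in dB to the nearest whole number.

6 dB

Fixed contribution from the other source: Σ 10^(L/10) = 10^(76/10) = 3.981e+07 (76.00 dB).
To meet 80 dB overall, the treated refrigeration condenser may contribute at most 10^(80/10) − 3.981e+07 = 6.019e+07, i.e. 77.80 dB.
Required insertion loss = 84 − 77.80 = 6.20 dB.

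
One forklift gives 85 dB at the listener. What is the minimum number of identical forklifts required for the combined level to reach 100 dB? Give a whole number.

Need L₁ + 10·log₁₀ N ≥ 100, i.e. log₁₀ N ≥ 1.50.
N ≥ 10^(15.0/10) = 31.623, so N = 32.

32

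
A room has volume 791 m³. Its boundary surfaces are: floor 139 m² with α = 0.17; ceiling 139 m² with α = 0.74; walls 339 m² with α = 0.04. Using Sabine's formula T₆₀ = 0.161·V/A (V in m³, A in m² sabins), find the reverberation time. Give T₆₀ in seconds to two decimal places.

0.91 s

Summing Sᵢαᵢ: 139·0.17 + 139·0.74 + 339·0.04 = 140.05 m².
T₆₀ = 0.161·V/A = 0.161·791/140.05 = 0.909 s.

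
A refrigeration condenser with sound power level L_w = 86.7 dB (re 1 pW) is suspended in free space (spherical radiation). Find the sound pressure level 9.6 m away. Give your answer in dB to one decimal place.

The power spreads over a sphere of area 4π·r², so L_p = L_w − 10·log₁₀(4π·r²).
4π·r² = 1158 m², 10·log₁₀ of that is 30.638 dB.
L_p = 86.7 − 30.638 = 56.06 dB.

56.1 dB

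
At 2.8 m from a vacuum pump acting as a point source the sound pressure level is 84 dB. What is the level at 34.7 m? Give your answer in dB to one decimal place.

62.1 dB

Point-source attenuation: ΔL = 20·log₁₀(r₂/r₁) = 20·log₁₀(34.7/2.8) = 21.863 dB.
L₂ = 84 − 20·log₁₀(34.7/2.8) = 84 − 21.863 = 62.14 dB.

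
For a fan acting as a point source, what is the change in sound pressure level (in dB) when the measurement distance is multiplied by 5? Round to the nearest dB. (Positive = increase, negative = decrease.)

With spherical spreading the level changes by −20·log₁₀(r₂/r₁).
ΔL = −20·log₁₀(5) = -13.98 dB.

-14 dB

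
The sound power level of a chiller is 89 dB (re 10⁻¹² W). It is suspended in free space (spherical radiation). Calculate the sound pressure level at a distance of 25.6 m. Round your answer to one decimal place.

The power spreads over a sphere of area 4π·r², so L_p = L_w − 10·log₁₀(4π·r²).
4π·r² = 8235 m², 10·log₁₀ of that is 39.157 dB.
L_p = 89 − 39.157 = 49.84 dB.

49.8 dB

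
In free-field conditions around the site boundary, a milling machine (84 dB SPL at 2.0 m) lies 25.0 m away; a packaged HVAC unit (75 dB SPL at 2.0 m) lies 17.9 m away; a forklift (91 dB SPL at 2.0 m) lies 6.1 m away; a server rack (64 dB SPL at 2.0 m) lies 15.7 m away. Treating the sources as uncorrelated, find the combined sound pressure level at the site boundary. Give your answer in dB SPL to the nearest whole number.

Apply inverse-square spreading to bring every level to the receiver, then sum 10^(L/10).
milling machine: 84 − 20·log₁₀(25.0/2.0) = 84 − 21.94 = 62.06 dB SPL.
packaged HVAC unit: 75 − 20·log₁₀(17.9/2.0) = 75 − 19.04 = 55.96 dB SPL.
forklift: 91 − 20·log₁₀(6.1/2.0) = 91 − 9.69 = 81.31 dB SPL.
server rack: 64 − 20·log₁₀(15.7/2.0) = 64 − 17.90 = 46.10 dB SPL.
Σ 10^(L/10) = 1.374e+08 → L_total = 10·log₁₀(1.374e+08) = 81.38 dB SPL.

81 dB SPL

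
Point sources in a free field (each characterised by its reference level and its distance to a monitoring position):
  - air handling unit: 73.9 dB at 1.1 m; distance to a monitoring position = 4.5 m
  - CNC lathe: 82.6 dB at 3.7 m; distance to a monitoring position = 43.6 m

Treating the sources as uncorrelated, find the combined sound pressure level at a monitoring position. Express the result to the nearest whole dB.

Apply inverse-square spreading to bring every level to the receiver, then sum 10^(L/10).
air handling unit: 73.9 − 20·log₁₀(4.5/1.1) = 73.9 − 12.24 = 61.66 dB.
CNC lathe: 82.6 − 20·log₁₀(43.6/3.7) = 82.6 − 21.43 = 61.17 dB.
Σ 10^(L/10) = 2.777e+06 → L_total = 10·log₁₀(2.777e+06) = 64.44 dB.

64 dB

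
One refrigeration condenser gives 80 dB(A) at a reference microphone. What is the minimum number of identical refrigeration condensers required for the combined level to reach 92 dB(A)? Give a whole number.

Need L₁ + 10·log₁₀ N ≥ 92, i.e. log₁₀ N ≥ 1.20.
N ≥ 10^(12.0/10) = 15.849, so N = 16.

16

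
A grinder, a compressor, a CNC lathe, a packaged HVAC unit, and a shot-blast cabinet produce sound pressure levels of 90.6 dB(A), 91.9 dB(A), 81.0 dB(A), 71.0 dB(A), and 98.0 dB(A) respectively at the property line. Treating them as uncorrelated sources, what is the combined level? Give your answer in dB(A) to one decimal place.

99.6 dB(A)

Incoherent sources combine by intensity addition: L_total = 10·log₁₀(Σ 10^(L_i/10)).
Σ 10^(L/10) = 10^(90.6/10) + 10^(91.9/10) + 10^(81.0/10) + 10^(71.0/10) + 10^(98.0/10) = 9.145e+09.
L_total = 10·log₁₀(9.145e+09) = 99.61 dB(A).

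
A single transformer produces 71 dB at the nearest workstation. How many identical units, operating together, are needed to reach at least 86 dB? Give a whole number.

Need L₁ + 10·log₁₀ N ≥ 86, i.e. log₁₀ N ≥ 1.50.
N ≥ 10^(15.0/10) = 31.623, so N = 32.

32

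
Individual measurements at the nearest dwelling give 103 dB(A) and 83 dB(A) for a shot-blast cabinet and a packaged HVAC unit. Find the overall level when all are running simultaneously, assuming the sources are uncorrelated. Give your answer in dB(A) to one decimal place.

103.0 dB(A)

For uncorrelated sources the intensities add, so convert each level to linear form, sum, and take 10·log₁₀ of the total.
Σ 10^(L/10) = 10^(103/10) + 10^(83/10) = 2.015e+10.
L_total = 10·log₁₀(2.015e+10) = 103.04 dB(A).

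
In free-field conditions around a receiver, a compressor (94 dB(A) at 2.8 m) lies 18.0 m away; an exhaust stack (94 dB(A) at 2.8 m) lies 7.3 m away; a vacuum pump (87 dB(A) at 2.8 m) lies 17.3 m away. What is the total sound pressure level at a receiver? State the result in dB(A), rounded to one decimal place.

Apply inverse-square spreading to bring every level to the receiver, then sum 10^(L/10).
compressor: 94 − 20·log₁₀(18.0/2.8) = 94 − 16.16 = 77.84 dB(A).
exhaust stack: 94 − 20·log₁₀(7.3/2.8) = 94 − 8.32 = 85.68 dB(A).
vacuum pump: 87 − 20·log₁₀(17.3/2.8) = 87 − 15.82 = 71.18 dB(A).
Σ 10^(L/10) = 4.435e+08 → L_total = 10·log₁₀(4.435e+08) = 86.47 dB(A).

86.5 dB(A)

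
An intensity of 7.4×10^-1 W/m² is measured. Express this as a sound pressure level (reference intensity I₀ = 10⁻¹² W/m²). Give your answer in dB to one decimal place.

118.7 dB

L = 10·log₁₀(I/I₀) = 10·log₁₀(7.4×10^-1/10⁻¹²) = 10·log₁₀(7.4×10^11).
L = 10·(0.8692 + 11) = 118.69 dB.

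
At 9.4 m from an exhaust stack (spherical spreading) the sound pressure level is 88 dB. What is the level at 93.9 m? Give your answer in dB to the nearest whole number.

68 dB

Spherical spreading from a point source gives a 20·log₁₀(r₂/r₁) drop.
L₂ = 88 − 20·log₁₀(93.9/9.4) = 88 − 19.991 = 68.01 dB.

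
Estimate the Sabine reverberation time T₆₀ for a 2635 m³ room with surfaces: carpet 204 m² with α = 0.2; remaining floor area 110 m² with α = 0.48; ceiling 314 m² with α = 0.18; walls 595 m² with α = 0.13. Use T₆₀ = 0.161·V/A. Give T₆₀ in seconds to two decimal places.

A = Σ Sᵢαᵢ = 204·0.2 + 110·0.48 + 314·0.18 + 595·0.13 = 227.47 m².
T₆₀ = 0.161 × 2635 / 227.47 = 1.865 s.

1.87 s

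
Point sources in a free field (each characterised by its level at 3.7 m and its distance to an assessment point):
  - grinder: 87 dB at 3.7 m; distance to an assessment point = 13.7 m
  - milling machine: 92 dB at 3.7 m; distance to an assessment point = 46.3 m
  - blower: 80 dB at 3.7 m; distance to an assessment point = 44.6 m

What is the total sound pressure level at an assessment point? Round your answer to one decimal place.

Apply inverse-square spreading to bring every level to the receiver, then sum 10^(L/10).
grinder: 87 − 20·log₁₀(13.7/3.7) = 87 − 11.37 = 75.63 dB.
milling machine: 92 − 20·log₁₀(46.3/3.7) = 92 − 21.95 = 70.05 dB.
blower: 80 − 20·log₁₀(44.6/3.7) = 80 − 21.62 = 58.38 dB.
Σ 10^(L/10) = 4.737e+07 → L_total = 10·log₁₀(4.737e+07) = 76.75 dB.

76.8 dB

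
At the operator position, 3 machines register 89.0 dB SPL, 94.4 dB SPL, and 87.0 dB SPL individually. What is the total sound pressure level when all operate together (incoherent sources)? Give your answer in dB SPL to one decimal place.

96.1 dB SPL

Incoherent sources combine by intensity addition: L_total = 10·log₁₀(Σ 10^(L_i/10)).
Σ 10^(L/10) = 10^(89.0/10) + 10^(94.4/10) + 10^(87.0/10) = 4.050e+09.
L_total = 10·log₁₀(4.050e+09) = 96.07 dB SPL.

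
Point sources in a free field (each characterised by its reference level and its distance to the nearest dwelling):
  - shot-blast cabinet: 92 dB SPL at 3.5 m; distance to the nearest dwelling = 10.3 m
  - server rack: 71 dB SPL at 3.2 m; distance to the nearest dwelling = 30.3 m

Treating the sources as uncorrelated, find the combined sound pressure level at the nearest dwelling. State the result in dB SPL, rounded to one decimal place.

82.6 dB SPL

Propagate each source to the receiver with L = L_ref − 20·log₁₀(r/r_ref), then add intensities.
shot-blast cabinet: 92 − 20·log₁₀(10.3/3.5) = 92 − 9.38 = 82.62 dB SPL.
server rack: 71 − 20·log₁₀(30.3/3.2) = 71 − 19.53 = 51.47 dB SPL.
Σ 10^(L/10) = 1.831e+08 → L_total = 10·log₁₀(1.831e+08) = 82.63 dB SPL.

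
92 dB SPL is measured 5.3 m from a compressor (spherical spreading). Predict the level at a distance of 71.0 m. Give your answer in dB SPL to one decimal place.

69.5 dB SPL

Point-source attenuation: ΔL = 20·log₁₀(r₂/r₁) = 20·log₁₀(71.0/5.3) = 22.540 dB.
L₂ = 92 − 20·log₁₀(71.0/5.3) = 92 − 22.540 = 69.46 dB SPL.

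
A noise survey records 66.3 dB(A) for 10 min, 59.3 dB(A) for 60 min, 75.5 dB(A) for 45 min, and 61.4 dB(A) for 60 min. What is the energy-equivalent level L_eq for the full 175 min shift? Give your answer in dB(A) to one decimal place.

70.1 dB(A)

The energy average is taken in the linear domain: L_eq = 10·log₁₀[(Σ tᵢ·10^(Lᵢ/10))/T], T = 175 min.
Σ tᵢ·10^(Lᵢ/10) = 10·10^(66.3/10) + 60·10^(59.3/10) + 45·10^(75.5/10) + 60·10^(61.4/10) = 1.773e+09.
L_eq = 10·log₁₀(1.773e+09/175) = 70.06 dB(A).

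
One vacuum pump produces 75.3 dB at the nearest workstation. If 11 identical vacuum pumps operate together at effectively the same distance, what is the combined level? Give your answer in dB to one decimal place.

N identical incoherent sources raise the level by 10·log₁₀ N.
L_total = 75.3 + 10·log₁₀(11) = 75.3 + 10.414 = 85.71 dB.

85.7 dB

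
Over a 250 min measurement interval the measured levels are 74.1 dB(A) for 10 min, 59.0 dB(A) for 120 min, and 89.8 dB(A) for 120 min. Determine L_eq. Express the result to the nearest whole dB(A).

87 dB(A)

The energy average is taken in the linear domain: L_eq = 10·log₁₀[(Σ tᵢ·10^(Lᵢ/10))/T], T = 250 min.
Σ tᵢ·10^(Lᵢ/10) = 10·10^(74.1/10) + 120·10^(59.0/10) + 120·10^(89.8/10) = 1.150e+11.
L_eq = 10·log₁₀(1.150e+11/250) = 86.63 dB(A).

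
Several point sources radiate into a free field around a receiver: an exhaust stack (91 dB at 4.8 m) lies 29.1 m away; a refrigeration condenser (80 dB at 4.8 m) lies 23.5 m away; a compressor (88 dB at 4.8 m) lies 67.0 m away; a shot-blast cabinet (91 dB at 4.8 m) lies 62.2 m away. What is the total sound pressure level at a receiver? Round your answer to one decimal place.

Propagate each source to the receiver with L = L_ref − 20·log₁₀(r/r_ref), then add intensities.
exhaust stack: 91 − 20·log₁₀(29.1/4.8) = 91 − 15.65 = 75.35 dB.
refrigeration condenser: 80 − 20·log₁₀(23.5/4.8) = 80 − 13.80 = 66.20 dB.
compressor: 88 − 20·log₁₀(67.0/4.8) = 88 − 22.90 = 65.10 dB.
shot-blast cabinet: 91 − 20·log₁₀(62.2/4.8) = 91 − 22.25 = 68.75 dB.
Σ 10^(L/10) = 4.916e+07 → L_total = 10·log₁₀(4.916e+07) = 76.92 dB.

76.9 dB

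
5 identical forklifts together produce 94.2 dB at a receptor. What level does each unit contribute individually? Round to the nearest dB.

87 dB

5 equal contributions raise the level by 10·log₁₀ 5 = 6.990 dB, so each unit alone gives 94.2 − 6.990.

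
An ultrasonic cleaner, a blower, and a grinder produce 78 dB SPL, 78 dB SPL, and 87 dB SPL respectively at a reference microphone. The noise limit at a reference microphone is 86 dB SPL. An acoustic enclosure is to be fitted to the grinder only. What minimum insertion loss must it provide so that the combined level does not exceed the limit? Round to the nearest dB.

3 dB

Fixed contribution from the other sources: Σ 10^(L/10) = 10^(78/10) + 10^(78/10) = 1.262e+08 (81.01 dB SPL).
The limit corresponds to 10^(86/10) = 3.981e+08; subtracting the fixed part leaves 2.719e+08 for the grinder, i.e. 84.34 dB SPL.
Required insertion loss = 87 − 84.34 = 2.66 dB.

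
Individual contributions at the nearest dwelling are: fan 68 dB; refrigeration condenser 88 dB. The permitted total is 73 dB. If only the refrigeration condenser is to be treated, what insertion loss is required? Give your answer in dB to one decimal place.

16.7 dB

Everything except the refrigeration condenser sums to 10^(68/10) = 6.310e+06 in linear terms, 68.00 dB.
To meet 73 dB overall, the treated refrigeration condenser may contribute at most 10^(73/10) − 6.310e+06 = 1.364e+07, i.e. 71.35 dB.
So the refrigeration condenser must be reduced from 88 to 71.35 dB: IL = 16.65 dB.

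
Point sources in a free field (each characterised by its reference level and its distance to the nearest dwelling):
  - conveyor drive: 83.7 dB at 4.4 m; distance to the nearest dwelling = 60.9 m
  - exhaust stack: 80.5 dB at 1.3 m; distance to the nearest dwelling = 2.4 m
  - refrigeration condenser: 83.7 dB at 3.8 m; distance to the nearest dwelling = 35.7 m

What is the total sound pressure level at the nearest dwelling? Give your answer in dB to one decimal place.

75.7 dB

Propagate each source to the receiver with L = L_ref − 20·log₁₀(r/r_ref), then add intensities.
conveyor drive: 83.7 − 20·log₁₀(60.9/4.4) = 83.7 − 22.82 = 60.88 dB.
exhaust stack: 80.5 − 20·log₁₀(2.4/1.3) = 80.5 − 5.33 = 75.17 dB.
refrigeration condenser: 83.7 − 20·log₁₀(35.7/3.8) = 83.7 − 19.46 = 64.24 dB.
Σ 10^(L/10) = 3.680e+07 → L_total = 10·log₁₀(3.680e+07) = 75.66 dB.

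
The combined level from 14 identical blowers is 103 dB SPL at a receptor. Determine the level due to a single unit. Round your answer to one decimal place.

For N identical incoherent sources L_total = L₁ + 10·log₁₀ N, so L₁ = 103 − 10·log₁₀(14) = 103 − 11.461.

91.5 dB SPL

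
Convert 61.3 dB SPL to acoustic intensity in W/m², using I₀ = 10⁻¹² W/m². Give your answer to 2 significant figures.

1.3e-06 W/m²

I/I₀ = 10^(61.3/10) = 1.349e+06, so I = 1.349e+06 × 10⁻¹² W/m².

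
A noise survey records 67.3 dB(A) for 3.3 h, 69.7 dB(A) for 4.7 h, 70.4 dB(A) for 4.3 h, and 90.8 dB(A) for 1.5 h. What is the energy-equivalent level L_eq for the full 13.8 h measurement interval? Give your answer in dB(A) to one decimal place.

81.4 dB(A)

L_eq = 10·log₁₀[(1/T)·Σ tᵢ·10^(Lᵢ/10)] with T = 13.8 h.
Σ tᵢ·10^(Lᵢ/10) = 3.3·10^(67.3/10) + 4.7·10^(69.7/10) + 4.3·10^(70.4/10) + 1.5·10^(90.8/10) = 1.912e+09.
L_eq = 10·log₁₀(1.912e+09/13.8) = 81.42 dB(A).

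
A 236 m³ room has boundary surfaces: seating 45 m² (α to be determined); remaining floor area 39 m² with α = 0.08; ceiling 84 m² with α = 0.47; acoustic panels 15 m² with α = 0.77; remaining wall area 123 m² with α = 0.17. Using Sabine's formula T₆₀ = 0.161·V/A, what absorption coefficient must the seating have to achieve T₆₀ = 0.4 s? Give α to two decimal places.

Required total absorption A = 0.161·236/0.4 = 94.99 m².
Absorption from the other surfaces = 39·0.08 + 84·0.47 + 15·0.77 + 123·0.17 = 75.06 m², so the seating must supply 19.93 m² over 45 m².
α = 19.93/45 = 0.443.

0.44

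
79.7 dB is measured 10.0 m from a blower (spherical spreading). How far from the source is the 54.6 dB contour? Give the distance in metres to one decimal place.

Point-source spreading drops the level by 20·log₁₀(r₂/r₁); inverting, r₂/r₁ = 10^(ΔL/20).
r₂ = 10.0·10^((79.7−54.6)/20) = 10.0·10^(25.1/20) = 179.89 m.

179.9 m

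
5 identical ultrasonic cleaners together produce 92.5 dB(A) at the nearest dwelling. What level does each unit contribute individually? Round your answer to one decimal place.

85.5 dB(A)

For N identical incoherent sources L_total = L₁ + 10·log₁₀ N, so L₁ = 92.5 − 10·log₁₀(5) = 92.5 − 6.990.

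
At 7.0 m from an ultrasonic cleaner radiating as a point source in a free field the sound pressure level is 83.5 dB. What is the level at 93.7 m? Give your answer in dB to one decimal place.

Point-source attenuation: ΔL = 20·log₁₀(r₂/r₁) = 20·log₁₀(93.7/7.0) = 22.533 dB.
L₂ = 83.5 − 20·log₁₀(93.7/7.0) = 83.5 − 22.533 = 60.97 dB.

61.0 dB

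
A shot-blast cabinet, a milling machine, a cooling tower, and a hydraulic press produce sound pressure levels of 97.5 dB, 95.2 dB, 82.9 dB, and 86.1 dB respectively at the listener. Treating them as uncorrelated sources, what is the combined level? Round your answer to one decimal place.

Incoherent sources combine by intensity addition: L_total = 10·log₁₀(Σ 10^(L_i/10)).
Σ 10^(L/10) = 10^(97.5/10) + 10^(95.2/10) + 10^(82.9/10) + 10^(86.1/10) = 9.537e+09.
L_total = 10·log₁₀(9.537e+09) = 99.79 dB.

99.8 dB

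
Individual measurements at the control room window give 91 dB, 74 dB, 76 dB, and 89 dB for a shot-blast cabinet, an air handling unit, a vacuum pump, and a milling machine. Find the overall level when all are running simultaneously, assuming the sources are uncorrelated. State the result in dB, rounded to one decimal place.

93.3 dB

Incoherent sources combine by intensity addition: L_total = 10·log₁₀(Σ 10^(L_i/10)).
Σ 10^(L/10) = 10^(91/10) + 10^(74/10) + 10^(76/10) + 10^(89/10) = 2.118e+09.
L_total = 10·log₁₀(2.118e+09) = 93.26 dB.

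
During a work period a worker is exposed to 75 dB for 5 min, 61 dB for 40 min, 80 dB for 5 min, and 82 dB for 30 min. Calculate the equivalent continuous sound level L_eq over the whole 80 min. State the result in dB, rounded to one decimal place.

Weight each interval's intensity by its duration and average over T = 80 min:
Σ tᵢ·10^(Lᵢ/10) = 5·10^(75/10) + 40·10^(61/10) + 5·10^(80/10) + 30·10^(82/10) = 5.463e+09.
L_eq = 10·log₁₀(5.463e+09/80) = 78.34 dB.

78.3 dB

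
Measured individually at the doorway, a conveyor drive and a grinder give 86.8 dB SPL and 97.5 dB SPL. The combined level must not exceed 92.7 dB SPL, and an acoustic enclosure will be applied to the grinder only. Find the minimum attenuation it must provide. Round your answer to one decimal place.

6.1 dB

Fixed contribution from the other source: Σ 10^(L/10) = 10^(86.8/10) = 4.786e+08 (86.80 dB SPL).
To meet 92.7 dB SPL overall, the treated grinder may contribute at most 10^(92.7/10) − 4.786e+08 = 1.383e+09, i.e. 91.41 dB SPL.
Required insertion loss = 97.5 − 91.41 = 6.09 dB.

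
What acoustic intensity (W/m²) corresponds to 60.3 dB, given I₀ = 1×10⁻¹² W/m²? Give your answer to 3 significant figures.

1.07e-06 W/m²

L = 10·log₁₀(I/I₀) ⇒ I = I₀·10^(L/10) = 10⁻¹² × 10^6.03.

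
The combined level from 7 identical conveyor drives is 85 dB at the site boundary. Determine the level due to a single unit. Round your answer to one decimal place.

Dividing the total intensity by 7 lowers the level by 10·log₁₀ 7 = 8.451 dB: L₁ = 85 − 8.451.

76.5 dB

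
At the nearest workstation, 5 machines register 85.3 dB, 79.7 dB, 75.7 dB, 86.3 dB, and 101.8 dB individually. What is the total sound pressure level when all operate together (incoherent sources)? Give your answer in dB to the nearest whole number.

For uncorrelated sources the intensities add, so convert each level to linear form, sum, and take 10·log₁₀ of the total.
Σ 10^(L/10) = 10^(85.3/10) + 10^(79.7/10) + 10^(75.7/10) + 10^(86.3/10) + 10^(101.8/10) = 1.603e+10.
L_total = 10·log₁₀(1.603e+10) = 102.05 dB.

102 dB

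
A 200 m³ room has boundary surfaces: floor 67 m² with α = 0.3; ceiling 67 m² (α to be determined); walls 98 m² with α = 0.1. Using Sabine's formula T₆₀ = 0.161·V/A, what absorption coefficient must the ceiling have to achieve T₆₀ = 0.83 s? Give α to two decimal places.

0.13

A = 0.161·V/T₆₀ = 0.161·200/0.83 = 38.80 m² sabins.
Absorption from the other surfaces = 67·0.3 + 98·0.1 = 29.90 m², so the ceiling must supply 8.90 m² over 67 m².
α = 8.90/67 = 0.133.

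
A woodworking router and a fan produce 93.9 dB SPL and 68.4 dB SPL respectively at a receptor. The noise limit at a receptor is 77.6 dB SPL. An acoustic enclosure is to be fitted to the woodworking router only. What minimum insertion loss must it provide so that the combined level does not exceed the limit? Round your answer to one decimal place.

Fixed contribution from the other source: Σ 10^(L/10) = 10^(68.4/10) = 6.918e+06 (68.40 dB SPL).
To meet 77.6 dB SPL overall, the treated woodworking router may contribute at most 10^(77.6/10) − 6.918e+06 = 5.063e+07, i.e. 77.04 dB SPL.
Required insertion loss = 93.9 − 77.04 = 16.86 dB.

16.9 dB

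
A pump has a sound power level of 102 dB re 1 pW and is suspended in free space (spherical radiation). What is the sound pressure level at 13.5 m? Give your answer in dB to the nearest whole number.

Free-field spherical radiation: L_p = L_w − 10·log₁₀(4π·r²), r = 13.5 m.
4π·r² = 2290 m², 10·log₁₀ of that is 33.599 dB.
L_p = 102 − 33.599 = 68.40 dB.

68 dB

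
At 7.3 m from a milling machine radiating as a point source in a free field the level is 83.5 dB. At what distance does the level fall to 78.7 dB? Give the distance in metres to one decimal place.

Point-source spreading drops the level by 20·log₁₀(r₂/r₁); inverting, r₂/r₁ = 10^(ΔL/20).
r₂ = 7.3·10^((83.5−78.7)/20) = 7.3·10^(4.8/20) = 12.69 m.

12.7 m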